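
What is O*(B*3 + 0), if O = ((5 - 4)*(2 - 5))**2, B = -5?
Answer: -135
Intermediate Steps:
O = 9 (O = (1*(-3))**2 = (-3)**2 = 9)
O*(B*3 + 0) = 9*(-5*3 + 0) = 9*(-15 + 0) = 9*(-15) = -135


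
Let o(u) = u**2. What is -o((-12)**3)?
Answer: -2985984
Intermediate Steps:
-o((-12)**3) = -((-12)**3)**2 = -1*(-1728)**2 = -1*2985984 = -2985984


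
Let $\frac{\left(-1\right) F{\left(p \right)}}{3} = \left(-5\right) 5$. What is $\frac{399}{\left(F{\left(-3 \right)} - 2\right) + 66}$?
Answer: $\frac{399}{139} \approx 2.8705$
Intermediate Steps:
$F{\left(p \right)} = 75$ ($F{\left(p \right)} = - 3 \left(\left(-5\right) 5\right) = \left(-3\right) \left(-25\right) = 75$)
$\frac{399}{\left(F{\left(-3 \right)} - 2\right) + 66} = \frac{399}{\left(75 - 2\right) + 66} = \frac{399}{73 + 66} = \frac{399}{139}$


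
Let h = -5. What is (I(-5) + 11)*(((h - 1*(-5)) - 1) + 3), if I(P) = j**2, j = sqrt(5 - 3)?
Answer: 26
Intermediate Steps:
j = sqrt(2) ≈ 1.4142
I(P) = 2 (I(P) = (sqrt(2))**2 = 2)
(I(-5) + 11)*(((h - 1*(-5)) - 1) + 3) = (2 + 11)*(((-5 - 1*(-5)) - 1) + 3) = 13*(((-5 + 5) - 1) + 3) = 13*((0 - 1) + 3) = 13*(-1 + 3) = 13*2 = 26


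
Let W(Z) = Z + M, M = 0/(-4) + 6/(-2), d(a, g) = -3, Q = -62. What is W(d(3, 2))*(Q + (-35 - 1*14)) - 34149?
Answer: -33483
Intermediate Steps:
M = -3 (M = 0*(-¼) + 6*(-½) = 0 - 3 = -3)
W(Z) = -3 + Z (W(Z) = Z - 3 = -3 + Z)
W(d(3, 2))*(Q + (-35 - 1*14)) - 34149 = (-3 - 3)*(-62 + (-35 - 1*14)) - 34149 = -6*(-62 + (-35 - 14)) - 34149 = -6*(-62 - 49) - 34149 = -6*(-111) - 34149 = 666 - 34149 = -33483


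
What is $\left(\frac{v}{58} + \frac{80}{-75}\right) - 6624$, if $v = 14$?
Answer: $- \frac{2881799}{435} \approx -6624.8$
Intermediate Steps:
$\left(\frac{v}{58} + \frac{80}{-75}\right) - 6624 = \left(\frac{14}{58} + \frac{80}{-75}\right) - 6624 = \left(14 \cdot \frac{1}{58} + 80 \left(- \frac{1}{75}\right)\right) - 6624 = \left(\frac{7}{29} - \frac{16}{15}\right) - 6624 = - \frac{359}{435} - 6624 = - \frac{2881799}{435}$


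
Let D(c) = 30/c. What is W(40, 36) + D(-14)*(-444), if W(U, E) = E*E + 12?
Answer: 15816/7 ≈ 2259.4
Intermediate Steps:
W(U, E) = 12 + E**2 (W(U, E) = E**2 + 12 = 12 + E**2)
W(40, 36) + D(-14)*(-444) = (12 + 36**2) + (30/(-14))*(-444) = (12 + 1296) + (30*(-1/14))*(-444) = 1308 - 15/7*(-444) = 1308 + 6660/7 = 15816/7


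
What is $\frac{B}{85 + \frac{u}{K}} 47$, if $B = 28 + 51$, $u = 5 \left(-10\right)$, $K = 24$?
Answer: $\frac{44556}{995} \approx 44.78$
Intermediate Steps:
$u = -50$
$B = 79$
$\frac{B}{85 + \frac{u}{K}} 47 = \frac{79}{85 - \frac{50}{24}} \cdot 47 = \frac{79}{85 - \frac{25}{12}} \cdot 47 = \frac{79}{\frac{995}{12}} \cdot 47 = 79 \cdot \frac{12}{995} \cdot 47 = \frac{948}{995} \cdot 47 = \frac{44556}{995}$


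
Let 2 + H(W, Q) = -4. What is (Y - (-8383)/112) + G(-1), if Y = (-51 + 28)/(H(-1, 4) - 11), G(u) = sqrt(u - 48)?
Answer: 145087/1904 + 7*I ≈ 76.201 + 7.0*I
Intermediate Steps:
H(W, Q) = -6 (H(W, Q) = -2 - 4 = -6)
G(u) = sqrt(-48 + u)
Y = 23/17 (Y = (-51 + 28)/(-6 - 11) = -23/(-17) = -23*(-1/17) = 23/17 ≈ 1.3529)
(Y - (-8383)/112) + G(-1) = (23/17 - (-8383)/112) + sqrt(-48 - 1) = (23/17 - (-8383)/112) + sqrt(-49) = (23/17 - 83*(-101/112)) + 7*I = (23/17 + 8383/112) + 7*I = 145087/1904 + 7*I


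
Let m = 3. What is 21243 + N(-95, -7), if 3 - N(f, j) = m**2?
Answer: 21237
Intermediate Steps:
N(f, j) = -6 (N(f, j) = 3 - 1*3**2 = 3 - 1*9 = 3 - 9 = -6)
21243 + N(-95, -7) = 21243 - 6 = 21237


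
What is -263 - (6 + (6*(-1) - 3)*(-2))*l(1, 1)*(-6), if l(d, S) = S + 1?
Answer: 25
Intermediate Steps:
l(d, S) = 1 + S
-263 - (6 + (6*(-1) - 3)*(-2))*l(1, 1)*(-6) = -263 - (6 + (6*(-1) - 3)*(-2))*(1 + 1)*(-6) = -263 - (6 + (-6 - 3)*(-2))*2*(-6) = -263 - (6 - 9*(-2))*2*(-6) = -263 - (6 + 18)*2*(-6) = -263 - 24*2*(-6) = -263 - 48*(-6) = -263 - 1*(-288) = -263 + 288 = 25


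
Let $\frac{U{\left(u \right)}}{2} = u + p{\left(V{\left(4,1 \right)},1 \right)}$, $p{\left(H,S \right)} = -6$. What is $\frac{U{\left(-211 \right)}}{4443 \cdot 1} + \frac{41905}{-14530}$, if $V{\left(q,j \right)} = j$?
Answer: $- \frac{38497987}{12911358} \approx -2.9817$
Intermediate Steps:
$U{\left(u \right)} = -12 + 2 u$ ($U{\left(u \right)} = 2 \left(u - 6\right) = 2 \left(-6 + u\right) = -12 + 2 u$)
$\frac{U{\left(-211 \right)}}{4443 \cdot 1} + \frac{41905}{-14530} = \frac{-12 + 2 \left(-211\right)}{4443 \cdot 1} + \frac{41905}{-14530} = \frac{-12 - 422}{4443} + 41905 \left(- \frac{1}{14530}\right) = \left(-434\right) \frac{1}{4443} - \frac{8381}{2906} = - \frac{434}{4443} - \frac{8381}{2906} = - \frac{38497987}{12911358}$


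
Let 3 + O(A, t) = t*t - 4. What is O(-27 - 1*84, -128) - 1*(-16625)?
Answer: 33002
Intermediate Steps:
O(A, t) = -7 + t**2 (O(A, t) = -3 + (t*t - 4) = -3 + (t**2 - 4) = -3 + (-4 + t**2) = -7 + t**2)
O(-27 - 1*84, -128) - 1*(-16625) = (-7 + (-128)**2) - 1*(-16625) = (-7 + 16384) + 16625 = 16377 + 16625 = 33002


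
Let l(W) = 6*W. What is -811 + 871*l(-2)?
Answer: -11263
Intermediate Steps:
-811 + 871*l(-2) = -811 + 871*(6*(-2)) = -811 + 871*(-12) = -811 - 10452 = -11263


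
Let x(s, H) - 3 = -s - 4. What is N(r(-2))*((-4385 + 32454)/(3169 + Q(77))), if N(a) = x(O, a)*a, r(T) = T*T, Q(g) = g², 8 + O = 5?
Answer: 112276/4549 ≈ 24.681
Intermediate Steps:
O = -3 (O = -8 + 5 = -3)
x(s, H) = -1 - s (x(s, H) = 3 + (-s - 4) = 3 + (-4 - s) = -1 - s)
r(T) = T²
N(a) = 2*a (N(a) = (-1 - 1*(-3))*a = (-1 + 3)*a = 2*a)
N(r(-2))*((-4385 + 32454)/(3169 + Q(77))) = (2*(-2)²)*((-4385 + 32454)/(3169 + 77²)) = (2*4)*(28069/(3169 + 5929)) = 8*(28069/9098) = 112276/4549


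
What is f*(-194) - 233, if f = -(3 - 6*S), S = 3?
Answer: -3143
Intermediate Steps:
f = 15 (f = -(3 - 6*3) = -(3 - 18) = -1*(-15) = 15)
f*(-194) - 233 = 15*(-194) - 233 = -2910 - 233 = -3143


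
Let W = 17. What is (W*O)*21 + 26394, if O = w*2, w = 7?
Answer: 31392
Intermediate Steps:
O = 14 (O = 7*2 = 14)
(W*O)*21 + 26394 = (17*14)*21 + 26394 = 238*21 + 26394 = 4998 + 26394 = 31392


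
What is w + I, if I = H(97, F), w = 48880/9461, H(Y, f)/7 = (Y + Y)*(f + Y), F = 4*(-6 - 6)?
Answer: 629602742/9461 ≈ 66547.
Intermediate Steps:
F = -48 (F = 4*(-12) = -48)
H(Y, f) = 14*Y*(Y + f) (H(Y, f) = 7*((Y + Y)*(f + Y)) = 7*((2*Y)*(Y + f)) = 7*(2*Y*(Y + f)) = 14*Y*(Y + f))
w = 48880/9461 (w = 48880*(1/9461) = 48880/9461 ≈ 5.1665)
I = 66542 (I = 14*97*(97 - 48) = 14*97*49 = 66542)
w + I = 48880/9461 + 66542 = 629602742/9461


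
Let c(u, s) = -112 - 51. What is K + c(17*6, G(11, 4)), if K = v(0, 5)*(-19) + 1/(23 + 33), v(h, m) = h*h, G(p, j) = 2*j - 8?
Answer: -9127/56 ≈ -162.98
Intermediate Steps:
G(p, j) = -8 + 2*j
v(h, m) = h²
c(u, s) = -163
K = 1/56 (K = 0²*(-19) + 1/(23 + 33) = 0*(-19) + 1/56 = 0 + 1/56 = 1/56 ≈ 0.017857)
K + c(17*6, G(11, 4)) = 1/56 - 163 = -9127/56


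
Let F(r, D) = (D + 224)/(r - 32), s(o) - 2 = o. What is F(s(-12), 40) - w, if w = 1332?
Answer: -9368/7 ≈ -1338.3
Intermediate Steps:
s(o) = 2 + o
F(r, D) = (224 + D)/(-32 + r)
F(s(-12), 40) - w = (224 + 40)/(-32 + (2 - 12)) - 1*1332 = 264/(-32 - 10) - 1332 = 264/(-42) - 1332 = -1/42*264 - 1332 = -44/7 - 1332 = -9368/7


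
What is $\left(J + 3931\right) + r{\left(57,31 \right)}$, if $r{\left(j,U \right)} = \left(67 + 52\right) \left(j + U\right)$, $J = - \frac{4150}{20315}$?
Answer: $\frac{58518559}{4063} \approx 14403.0$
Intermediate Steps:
$J = - \frac{830}{4063}$ ($J = \left(-4150\right) \frac{1}{20315} = - \frac{830}{4063} \approx -0.20428$)
$r{\left(j,U \right)} = 119 U + 119 j$ ($r{\left(j,U \right)} = 119 \left(U + j\right) = 119 U + 119 j$)
$\left(J + 3931\right) + r{\left(57,31 \right)} = \left(- \frac{830}{4063} + 3931\right) + \left(119 \cdot 31 + 119 \cdot 57\right) = \frac{15970823}{4063} + \left(3689 + 6783\right) = \frac{15970823}{4063} + 10472 = \frac{58518559}{4063}$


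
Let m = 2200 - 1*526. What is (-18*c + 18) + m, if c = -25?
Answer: 2142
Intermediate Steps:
m = 1674 (m = 2200 - 526 = 1674)
(-18*c + 18) + m = (-18*(-25) + 18) + 1674 = (450 + 18) + 1674 = 468 + 1674 = 2142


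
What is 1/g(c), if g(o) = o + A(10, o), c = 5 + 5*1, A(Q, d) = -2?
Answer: ⅛ ≈ 0.12500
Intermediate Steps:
c = 10 (c = 5 + 5 = 10)
g(o) = -2 + o (g(o) = o - 2 = -2 + o)
1/g(c) = 1/(-2 + 10) = 1/8 = ⅛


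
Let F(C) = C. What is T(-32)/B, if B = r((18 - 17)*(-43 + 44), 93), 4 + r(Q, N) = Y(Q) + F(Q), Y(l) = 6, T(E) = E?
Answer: -32/3 ≈ -10.667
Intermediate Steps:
r(Q, N) = 2 + Q (r(Q, N) = -4 + (6 + Q) = 2 + Q)
B = 3 (B = 2 + (18 - 17)*(-43 + 44) = 2 + 1*1 = 2 + 1 = 3)
T(-32)/B = -32/3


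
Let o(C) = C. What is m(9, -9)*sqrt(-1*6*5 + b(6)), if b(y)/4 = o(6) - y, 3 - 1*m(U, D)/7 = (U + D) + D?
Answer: 84*I*sqrt(30) ≈ 460.09*I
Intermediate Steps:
m(U, D) = 21 - 14*D - 7*U (m(U, D) = 21 - 7*((U + D) + D) = 21 - 7*((D + U) + D) = 21 - 7*(U + 2*D) = 21 + (-14*D - 7*U) = 21 - 14*D - 7*U)
b(y) = 24 - 4*y (b(y) = 4*(6 - y) = 24 - 4*y)
m(9, -9)*sqrt(-1*6*5 + b(6)) = (21 - 14*(-9) - 7*9)*sqrt(-1*6*5 + (24 - 4*6)) = (21 + 126 - 63)*sqrt(-6*5 + (24 - 24)) = 84*sqrt(-30 + 0) = 84*sqrt(-30) = 84*(I*sqrt(30)) = 84*I*sqrt(30)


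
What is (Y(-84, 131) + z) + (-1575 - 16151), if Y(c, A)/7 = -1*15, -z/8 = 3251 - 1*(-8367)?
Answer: -110775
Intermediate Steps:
z = -92944 (z = -8*(3251 - 1*(-8367)) = -8*(3251 + 8367) = -8*11618 = -92944)
Y(c, A) = -105 (Y(c, A) = 7*(-1*15) = 7*(-15) = -105)
(Y(-84, 131) + z) + (-1575 - 16151) = (-105 - 92944) + (-1575 - 16151) = -93049 - 17726 = -110775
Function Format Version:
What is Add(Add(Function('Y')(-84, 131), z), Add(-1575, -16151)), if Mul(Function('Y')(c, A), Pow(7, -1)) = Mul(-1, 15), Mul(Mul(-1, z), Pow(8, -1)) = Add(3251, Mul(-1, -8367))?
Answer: -110775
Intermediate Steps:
z = -92944 (z = Mul(-8, Add(3251, Mul(-1, -8367))) = Mul(-8, Add(3251, 8367)) = Mul(-8, 11618) = -92944)
Function('Y')(c, A) = -105 (Function('Y')(c, A) = Mul(7, Mul(-1, 15)) = Mul(7, -15) = -105)
Add(Add(Function('Y')(-84, 131), z), Add(-1575, -16151)) = Add(Add(-105, -92944), Add(-1575, -16151)) = Add(-93049, -17726) = -110775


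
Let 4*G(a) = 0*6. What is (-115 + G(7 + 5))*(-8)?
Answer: 920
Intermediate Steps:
G(a) = 0 (G(a) = (0*6)/4 = (¼)*0 = 0)
(-115 + G(7 + 5))*(-8) = (-115 + 0)*(-8) = -115*(-8) = 920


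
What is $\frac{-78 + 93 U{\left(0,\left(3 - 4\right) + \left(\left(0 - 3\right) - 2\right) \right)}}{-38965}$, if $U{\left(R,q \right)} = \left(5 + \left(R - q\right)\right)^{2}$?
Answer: $- \frac{2235}{7793} \approx -0.2868$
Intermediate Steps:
$U{\left(R,q \right)} = \left(5 + R - q\right)^{2}$
$\frac{-78 + 93 U{\left(0,\left(3 - 4\right) + \left(\left(0 - 3\right) - 2\right) \right)}}{-38965} = \frac{-78 + 93 \left(5 + 0 - \left(\left(3 - 4\right) + \left(\left(0 - 3\right) - 2\right)\right)\right)^{2}}{-38965} = \left(-78 + 93 \left(5 + 0 - \left(-1 - 5\right)\right)^{2}\right) \left(- \frac{1}{38965}\right) = \left(-78 + 93 \left(5 + 0 - -6\right)^{2}\right) \left(- \frac{1}{38965}\right) = \left(-78 + 93 \left(5 + 0 + 6\right)^{2}\right) \left(- \frac{1}{38965}\right) = \left(-78 + 93 \cdot 11^{2}\right) \left(- \frac{1}{38965}\right) = \left(-78 + 93 \cdot 121\right) \left(- \frac{1}{38965}\right) = \left(-78 + 11253\right) \left(- \frac{1}{38965}\right) = 11175 \left(- \frac{1}{38965}\right) = - \frac{2235}{7793}$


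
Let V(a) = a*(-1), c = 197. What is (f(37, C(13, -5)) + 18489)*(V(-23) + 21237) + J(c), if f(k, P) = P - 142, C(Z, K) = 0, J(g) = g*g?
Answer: 390096029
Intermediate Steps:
J(g) = g²
f(k, P) = -142 + P
V(a) = -a
(f(37, C(13, -5)) + 18489)*(V(-23) + 21237) + J(c) = ((-142 + 0) + 18489)*(-1*(-23) + 21237) + 197² = (-142 + 18489)*(23 + 21237) + 38809 = 18347*21260 + 38809 = 390057220 + 38809 = 390096029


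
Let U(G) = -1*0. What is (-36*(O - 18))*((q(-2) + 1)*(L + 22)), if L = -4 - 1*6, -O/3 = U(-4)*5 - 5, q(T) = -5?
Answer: -5184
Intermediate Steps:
U(G) = 0
O = 15 (O = -3*(0*5 - 5) = -3*(0 - 5) = -3*(-5) = 15)
L = -10 (L = -4 - 6 = -10)
(-36*(O - 18))*((q(-2) + 1)*(L + 22)) = (-36*(15 - 18))*((-5 + 1)*(-10 + 22)) = (-36*(-3))*(-4*12) = 108*(-48) = -5184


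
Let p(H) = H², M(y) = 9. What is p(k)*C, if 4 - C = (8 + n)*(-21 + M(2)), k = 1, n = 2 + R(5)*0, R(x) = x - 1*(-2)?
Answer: 124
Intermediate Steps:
R(x) = 2 + x (R(x) = x + 2 = 2 + x)
n = 2 (n = 2 + (2 + 5)*0 = 2 + 7*0 = 2 + 0 = 2)
C = 124 (C = 4 - (8 + 2)*(-21 + 9) = 4 - 10*(-12) = 4 - 1*(-120) = 4 + 120 = 124)
p(k)*C = 1²*124 = 1*124 = 124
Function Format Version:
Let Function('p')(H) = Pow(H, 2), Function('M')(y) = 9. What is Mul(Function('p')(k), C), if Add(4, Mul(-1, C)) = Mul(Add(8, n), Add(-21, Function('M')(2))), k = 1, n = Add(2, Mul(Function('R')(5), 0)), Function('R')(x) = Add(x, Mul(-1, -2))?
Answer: 124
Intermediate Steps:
Function('R')(x) = Add(2, x) (Function('R')(x) = Add(x, 2) = Add(2, x))
n = 2 (n = Add(2, Mul(Add(2, 5), 0)) = Add(2, Mul(7, 0)) = Add(2, 0) = 2)
C = 124 (C = Add(4, Mul(-1, Mul(Add(8, 2), Add(-21, 9)))) = Add(4, Mul(-1, Mul(10, -12))) = Add(4, Mul(-1, -120)) = Add(4, 120) = 124)
Mul(Function('p')(k), C) = Mul(Pow(1, 2), 124) = Mul(1, 124) = 124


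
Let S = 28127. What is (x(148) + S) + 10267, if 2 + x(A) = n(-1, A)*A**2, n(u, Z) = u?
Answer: 16488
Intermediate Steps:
x(A) = -2 - A**2
(x(148) + S) + 10267 = ((-2 - 1*148**2) + 28127) + 10267 = ((-2 - 1*21904) + 28127) + 10267 = ((-2 - 21904) + 28127) + 10267 = (-21906 + 28127) + 10267 = 6221 + 10267 = 16488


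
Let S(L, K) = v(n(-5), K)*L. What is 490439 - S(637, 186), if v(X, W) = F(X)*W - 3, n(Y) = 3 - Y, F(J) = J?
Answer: -455506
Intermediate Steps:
v(X, W) = -3 + W*X (v(X, W) = X*W - 3 = W*X - 3 = -3 + W*X)
S(L, K) = L*(-3 + 8*K) (S(L, K) = (-3 + K*(3 - 1*(-5)))*L = (-3 + K*(3 + 5))*L = (-3 + K*8)*L = (-3 + 8*K)*L = L*(-3 + 8*K))
490439 - S(637, 186) = 490439 - 637*(-3 + 8*186) = 490439 - 637*(-3 + 1488) = 490439 - 637*1485 = 490439 - 1*945945 = 490439 - 945945 = -455506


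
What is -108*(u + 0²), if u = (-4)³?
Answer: 6912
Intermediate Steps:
u = -64
-108*(u + 0²) = -108*(-64 + 0²) = -108*(-64 + 0) = -108*(-64) = 6912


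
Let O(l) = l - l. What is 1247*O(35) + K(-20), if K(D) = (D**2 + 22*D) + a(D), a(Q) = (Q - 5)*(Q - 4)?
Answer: 560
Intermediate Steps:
O(l) = 0
a(Q) = (-5 + Q)*(-4 + Q)
K(D) = 20 + 2*D**2 + 13*D (K(D) = (D**2 + 22*D) + (20 + D**2 - 9*D) = 20 + 2*D**2 + 13*D)
1247*O(35) + K(-20) = 1247*0 + (20 + 2*(-20)**2 + 13*(-20)) = 0 + (20 + 2*400 - 260) = 0 + (20 + 800 - 260) = 0 + 560 = 560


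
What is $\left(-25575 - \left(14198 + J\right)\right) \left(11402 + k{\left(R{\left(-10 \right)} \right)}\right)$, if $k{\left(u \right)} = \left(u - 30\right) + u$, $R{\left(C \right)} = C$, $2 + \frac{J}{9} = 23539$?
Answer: $-2856231312$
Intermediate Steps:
$J = 211833$ ($J = -18 + 9 \cdot 23539 = -18 + 211851 = 211833$)
$k{\left(u \right)} = -30 + 2 u$ ($k{\left(u \right)} = \left(-30 + u\right) + u = -30 + 2 u$)
$\left(-25575 - \left(14198 + J\right)\right) \left(11402 + k{\left(R{\left(-10 \right)} \right)}\right) = \left(-25575 - 226031\right) \left(11402 + \left(-30 + 2 \left(-10\right)\right)\right) = \left(-25575 - 226031\right) \left(11402 - 50\right) = \left(-251606\right) 11352 = -2856231312$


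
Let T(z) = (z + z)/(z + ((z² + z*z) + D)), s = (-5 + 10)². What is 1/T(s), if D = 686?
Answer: 1961/50 ≈ 39.220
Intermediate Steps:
s = 25 (s = 5² = 25)
T(z) = 2*z/(686 + z + 2*z²) (T(z) = (z + z)/(z + ((z² + z*z) + 686)) = (2*z)/(z + ((z² + z²) + 686)) = (2*z)/(z + (2*z² + 686)) = (2*z)/(z + (686 + 2*z²)) = (2*z)/(686 + z + 2*z²) = 2*z/(686 + z + 2*z²))
1/T(s) = 1/(2*25/(686 + 25 + 2*25²)) = 1/(2*25/(686 + 25 + 2*625)) = 1/(2*25/(686 + 25 + 1250)) = 1/(2*25/1961) = 1/(2*25*(1/1961)) = 1/(50/1961) = 1961/50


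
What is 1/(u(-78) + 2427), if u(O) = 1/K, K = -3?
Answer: 3/7280 ≈ 0.00041209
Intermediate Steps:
u(O) = -⅓ (u(O) = 1/(-3) = -⅓)
1/(u(-78) + 2427) = 1/(-⅓ + 2427) = 1/(7280/3) = 3/7280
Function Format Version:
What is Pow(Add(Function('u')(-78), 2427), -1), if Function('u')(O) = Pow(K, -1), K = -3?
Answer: Rational(3, 7280) ≈ 0.00041209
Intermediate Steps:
Function('u')(O) = Rational(-1, 3) (Function('u')(O) = Pow(-3, -1) = Rational(-1, 3))
Pow(Add(Function('u')(-78), 2427), -1) = Pow(Add(Rational(-1, 3), 2427), -1) = Pow(Rational(7280, 3), -1) = Rational(3, 7280)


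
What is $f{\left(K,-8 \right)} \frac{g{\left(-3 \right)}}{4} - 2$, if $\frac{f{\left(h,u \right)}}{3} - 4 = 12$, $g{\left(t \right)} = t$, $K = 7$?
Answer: $-38$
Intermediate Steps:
$f{\left(h,u \right)} = 48$ ($f{\left(h,u \right)} = 12 + 3 \cdot 12 = 12 + 36 = 48$)
$f{\left(K,-8 \right)} \frac{g{\left(-3 \right)}}{4} - 2 = 48 \left(- \frac{3}{4}\right) - 2 = -36 - 2 = -38$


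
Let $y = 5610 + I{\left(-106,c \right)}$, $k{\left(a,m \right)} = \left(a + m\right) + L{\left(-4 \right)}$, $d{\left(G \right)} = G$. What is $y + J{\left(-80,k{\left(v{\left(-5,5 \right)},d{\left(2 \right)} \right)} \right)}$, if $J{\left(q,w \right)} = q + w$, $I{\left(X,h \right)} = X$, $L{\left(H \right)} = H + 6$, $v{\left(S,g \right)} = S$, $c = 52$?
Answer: $5423$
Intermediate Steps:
$L{\left(H \right)} = 6 + H$
$k{\left(a,m \right)} = 2 + a + m$ ($k{\left(a,m \right)} = \left(a + m\right) + \left(6 - 4\right) = \left(a + m\right) + 2 = 2 + a + m$)
$y = 5504$ ($y = 5610 - 106 = 5504$)
$y + J{\left(-80,k{\left(v{\left(-5,5 \right)},d{\left(2 \right)} \right)} \right)} = 5504 + \left(-80 + \left(2 - 5 + 2\right)\right) = 5504 - 81 = 5423$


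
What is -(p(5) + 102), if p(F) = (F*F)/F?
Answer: -107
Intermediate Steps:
p(F) = F (p(F) = F**2/F = F)
-(p(5) + 102) = -(5 + 102) = -1*107 = -107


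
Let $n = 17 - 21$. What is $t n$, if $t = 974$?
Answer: $-3896$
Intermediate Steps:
$n = -4$ ($n = 17 - 21 = -4$)
$t n = 974 \left(-4\right) = -3896$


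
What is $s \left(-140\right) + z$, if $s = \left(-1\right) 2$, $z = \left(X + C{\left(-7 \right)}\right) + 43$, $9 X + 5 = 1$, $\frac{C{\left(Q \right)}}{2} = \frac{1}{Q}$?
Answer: $\frac{20303}{63} \approx 322.27$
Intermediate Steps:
$C{\left(Q \right)} = \frac{2}{Q}$
$X = - \frac{4}{9}$ ($X = - \frac{5}{9} + \frac{1}{9} \cdot 1 = - \frac{5}{9} + \frac{1}{9} = - \frac{4}{9} \approx -0.44444$)
$z = \frac{2663}{63}$ ($z = \left(- \frac{4}{9} + \frac{2}{-7}\right) + 43 = \left(- \frac{4}{9} + 2 \left(- \frac{1}{7}\right)\right) + 43 = \left(- \frac{4}{9} - \frac{2}{7}\right) + 43 = - \frac{46}{63} + 43 = \frac{2663}{63} \approx 42.27$)
$s = -2$
$s \left(-140\right) + z = \left(-2\right) \left(-140\right) + \frac{2663}{63} = 280 + \frac{2663}{63} = \frac{20303}{63}$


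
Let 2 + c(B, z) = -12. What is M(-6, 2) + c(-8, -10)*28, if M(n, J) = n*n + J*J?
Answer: -352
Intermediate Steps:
M(n, J) = J² + n² (M(n, J) = n² + J² = J² + n²)
c(B, z) = -14 (c(B, z) = -2 - 12 = -14)
M(-6, 2) + c(-8, -10)*28 = (2² + (-6)²) - 14*28 = (4 + 36) - 392 = 40 - 392 = -352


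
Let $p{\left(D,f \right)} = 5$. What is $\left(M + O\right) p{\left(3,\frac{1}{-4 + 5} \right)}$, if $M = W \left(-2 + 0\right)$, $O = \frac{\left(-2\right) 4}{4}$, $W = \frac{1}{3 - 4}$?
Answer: $0$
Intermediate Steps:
$W = -1$ ($W = \frac{1}{-1} = -1$)
$O = -2$ ($O = \left(-8\right) \frac{1}{4} = -2$)
$M = 2$ ($M = - (-2 + 0) = \left(-1\right) \left(-2\right) = 2$)
$\left(M + O\right) p{\left(3,\frac{1}{-4 + 5} \right)} = \left(2 - 2\right) 5 = 0 \cdot 5 = 0$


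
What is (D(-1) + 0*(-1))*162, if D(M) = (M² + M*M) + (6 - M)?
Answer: 1458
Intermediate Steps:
D(M) = 6 - M + 2*M² (D(M) = (M² + M²) + (6 - M) = 2*M² + (6 - M) = 6 - M + 2*M²)
(D(-1) + 0*(-1))*162 = ((6 - 1*(-1) + 2*(-1)²) + 0*(-1))*162 = ((6 + 1 + 2*1) + 0)*162 = ((6 + 1 + 2) + 0)*162 = (9 + 0)*162 = 9*162 = 1458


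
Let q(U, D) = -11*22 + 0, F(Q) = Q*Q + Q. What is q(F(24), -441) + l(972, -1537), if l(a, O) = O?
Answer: -1779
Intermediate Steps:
F(Q) = Q + Q² (F(Q) = Q² + Q = Q + Q²)
q(U, D) = -242 (q(U, D) = -242 + 0 = -242)
q(F(24), -441) + l(972, -1537) = -242 - 1537 = -1779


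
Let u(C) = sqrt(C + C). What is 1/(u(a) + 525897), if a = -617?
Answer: 525897/276567655843 - I*sqrt(1234)/276567655843 ≈ 1.9015e-6 - 1.2702e-10*I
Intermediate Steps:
u(C) = sqrt(2)*sqrt(C) (u(C) = sqrt(2*C) = sqrt(2)*sqrt(C))
1/(u(a) + 525897) = 1/(sqrt(2)*sqrt(-617) + 525897) = 1/(sqrt(2)*(I*sqrt(617)) + 525897) = 1/(I*sqrt(1234) + 525897) = 1/(525897 + I*sqrt(1234))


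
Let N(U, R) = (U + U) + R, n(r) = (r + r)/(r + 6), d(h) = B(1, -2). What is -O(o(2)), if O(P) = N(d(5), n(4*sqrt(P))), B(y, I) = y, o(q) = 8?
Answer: -110/23 + 24*sqrt(2)/23 ≈ -3.3069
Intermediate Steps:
d(h) = 1
n(r) = 2*r/(6 + r) (n(r) = (2*r)/(6 + r) = 2*r/(6 + r))
N(U, R) = R + 2*U (N(U, R) = 2*U + R = R + 2*U)
O(P) = 2 + 8*sqrt(P)/(6 + 4*sqrt(P)) (O(P) = 2*(4*sqrt(P))/(6 + 4*sqrt(P)) + 2*1 = 8*sqrt(P)/(6 + 4*sqrt(P)) + 2 = 2 + 8*sqrt(P)/(6 + 4*sqrt(P)))
-O(o(2)) = -2*(3 + 4*sqrt(8))/(3 + 2*sqrt(8)) = -2*(3 + 4*(2*sqrt(2)))/(3 + 2*(2*sqrt(2))) = -2*(3 + 8*sqrt(2))/(3 + 4*sqrt(2))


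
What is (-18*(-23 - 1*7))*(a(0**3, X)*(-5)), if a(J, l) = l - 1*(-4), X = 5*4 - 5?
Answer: -51300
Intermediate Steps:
X = 15 (X = 20 - 5 = 15)
a(J, l) = 4 + l (a(J, l) = l + 4 = 4 + l)
(-18*(-23 - 1*7))*(a(0**3, X)*(-5)) = (-18*(-23 - 1*7))*((4 + 15)*(-5)) = (-18*(-23 - 7))*(19*(-5)) = -18*(-30)*(-95) = 540*(-95) = -51300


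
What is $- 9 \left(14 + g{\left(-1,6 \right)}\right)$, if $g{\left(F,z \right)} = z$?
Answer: $-180$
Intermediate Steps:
$- 9 \left(14 + g{\left(-1,6 \right)}\right) = - 9 \left(14 + 6\right) = \left(-9\right) 20 = -180$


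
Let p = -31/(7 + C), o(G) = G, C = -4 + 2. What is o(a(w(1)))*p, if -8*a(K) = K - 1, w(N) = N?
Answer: 0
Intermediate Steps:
C = -2
a(K) = 1/8 - K/8 (a(K) = -(K - 1)/8 = -(-1 + K)/8 = 1/8 - K/8)
p = -31/5 (p = -31/(7 - 2) = -31/5 ≈ -6.2000)
o(a(w(1)))*p = (1/8 - 1/8*1)*(-31/5) = (1/8 - 1/8)*(-31/5) = 0*(-31/5) = 0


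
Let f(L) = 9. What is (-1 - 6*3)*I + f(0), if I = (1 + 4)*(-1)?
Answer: 104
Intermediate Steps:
I = -5 (I = 5*(-1) = -5)
(-1 - 6*3)*I + f(0) = (-1 - 6*3)*(-5) + 9 = (-1 - 18)*(-5) + 9 = -19*(-5) + 9 = 95 + 9 = 104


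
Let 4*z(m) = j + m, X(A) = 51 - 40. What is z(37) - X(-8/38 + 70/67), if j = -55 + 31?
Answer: -31/4 ≈ -7.7500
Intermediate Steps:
j = -24
X(A) = 11
z(m) = -6 + m/4 (z(m) = (-24 + m)/4 = -6 + m/4)
z(37) - X(-8/38 + 70/67) = (-6 + (1/4)*37) - 1*11 = (-6 + 37/4) - 11 = 13/4 - 11 = -31/4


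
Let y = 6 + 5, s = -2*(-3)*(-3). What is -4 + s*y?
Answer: -202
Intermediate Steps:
s = -18 (s = 6*(-3) = -18)
y = 11
-4 + s*y = -4 - 18*11 = -4 - 198 = -202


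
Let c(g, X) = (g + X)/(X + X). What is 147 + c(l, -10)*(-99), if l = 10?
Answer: 147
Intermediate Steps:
c(g, X) = (X + g)/(2*X) (c(g, X) = (X + g)/((2*X)) = (X + g)*(1/(2*X)) = (X + g)/(2*X))
147 + c(l, -10)*(-99) = 147 + ((½)*(-10 + 10)/(-10))*(-99) = 147 + ((½)*(-⅒)*0)*(-99) = 147 + 0*(-99) = 147 + 0 = 147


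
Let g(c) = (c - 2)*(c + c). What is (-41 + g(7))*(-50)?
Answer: -1450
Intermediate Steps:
g(c) = 2*c*(-2 + c) (g(c) = (-2 + c)*(2*c) = 2*c*(-2 + c))
(-41 + g(7))*(-50) = (-41 + 2*7*(-2 + 7))*(-50) = (-41 + 2*7*5)*(-50) = (-41 + 70)*(-50) = 29*(-50) = -1450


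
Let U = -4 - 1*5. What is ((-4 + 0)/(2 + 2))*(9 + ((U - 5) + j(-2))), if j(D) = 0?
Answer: 5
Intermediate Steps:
U = -9 (U = -4 - 5 = -9)
((-4 + 0)/(2 + 2))*(9 + ((U - 5) + j(-2))) = ((-4 + 0)/(2 + 2))*(9 + ((-9 - 5) + 0)) = (-4/4)*(9 + (-14 + 0)) = (-4*¼)*(9 - 14) = -1*(-5) = 5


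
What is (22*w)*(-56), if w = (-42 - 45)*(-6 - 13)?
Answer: -2036496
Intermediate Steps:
w = 1653 (w = -87*(-19) = 1653)
(22*w)*(-56) = (22*1653)*(-56) = 36366*(-56) = -2036496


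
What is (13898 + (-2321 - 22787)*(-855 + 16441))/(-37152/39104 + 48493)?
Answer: -95638458916/11851457 ≈ -8069.8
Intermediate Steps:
(13898 + (-2321 - 22787)*(-855 + 16441))/(-37152/39104 + 48493) = (13898 - 25108*15586)/(-37152*1/39104 + 48493) = (13898 - 391333288)/(-1161/1222 + 48493) = -391319390/59257285/1222 = -391319390*1222/59257285 = -95638458916/11851457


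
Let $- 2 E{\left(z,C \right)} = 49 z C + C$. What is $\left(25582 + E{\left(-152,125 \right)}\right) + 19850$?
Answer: $\frac{1021739}{2} \approx 5.1087 \cdot 10^{5}$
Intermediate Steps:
$E{\left(z,C \right)} = - \frac{C}{2} - \frac{49 C z}{2}$ ($E{\left(z,C \right)} = - \frac{49 z C + C}{2} = - \frac{49 C z + C}{2} = - \frac{C + 49 C z}{2} = - \frac{C}{2} - \frac{49 C z}{2}$)
$\left(25582 + E{\left(-152,125 \right)}\right) + 19850 = \left(25582 - \frac{125 \left(1 + 49 \left(-152\right)\right)}{2}\right) + 19850 = \left(25582 - \frac{125 \left(1 - 7448\right)}{2}\right) + 19850 = \left(25582 - \frac{125}{2} \left(-7447\right)\right) + 19850 = \left(25582 + \frac{930875}{2}\right) + 19850 = \frac{982039}{2} + 19850 = \frac{1021739}{2}$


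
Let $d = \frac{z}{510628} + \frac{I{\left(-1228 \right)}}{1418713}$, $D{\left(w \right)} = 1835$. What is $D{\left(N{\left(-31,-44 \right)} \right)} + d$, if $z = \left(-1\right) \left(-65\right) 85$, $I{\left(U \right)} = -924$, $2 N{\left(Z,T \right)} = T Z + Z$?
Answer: $\frac{1329344824105993}{724434581764} \approx 1835.0$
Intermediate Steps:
$N{\left(Z,T \right)} = \frac{Z}{2} + \frac{T Z}{2}$ ($N{\left(Z,T \right)} = \frac{T Z + Z}{2} = \frac{Z + T Z}{2} = \frac{Z}{2} + \frac{T Z}{2}$)
$z = 5525$ ($z = 65 \cdot 85 = 5525$)
$d = \frac{7366569053}{724434581764}$ ($d = \frac{5525}{510628} - \frac{924}{1418713} = \frac{7366569053}{724434581764} \approx 0.010169$)
$D{\left(N{\left(-31,-44 \right)} \right)} + d = 1835 + \frac{7366569053}{724434581764} = \frac{1329344824105993}{724434581764}$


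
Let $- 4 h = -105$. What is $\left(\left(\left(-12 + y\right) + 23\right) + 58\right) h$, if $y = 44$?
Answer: $\frac{11865}{4} \approx 2966.3$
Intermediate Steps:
$h = \frac{105}{4}$ ($h = \left(- \frac{1}{4}\right) \left(-105\right) = \frac{105}{4} \approx 26.25$)
$\left(\left(\left(-12 + y\right) + 23\right) + 58\right) h = \left(\left(\left(-12 + 44\right) + 23\right) + 58\right) \frac{105}{4} = \left(\left(32 + 23\right) + 58\right) \frac{105}{4} = \left(55 + 58\right) \frac{105}{4} = 113 \cdot \frac{105}{4} = \frac{11865}{4}$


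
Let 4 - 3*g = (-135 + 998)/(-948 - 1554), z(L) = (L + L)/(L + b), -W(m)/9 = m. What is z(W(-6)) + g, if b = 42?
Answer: 77261/30024 ≈ 2.5733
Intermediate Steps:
W(m) = -9*m
z(L) = 2*L/(42 + L) (z(L) = (L + L)/(L + 42) = (2*L)/(42 + L) = 2*L/(42 + L))
g = 10871/7506 (g = 4/3 - (-135 + 998)/(3*(-948 - 1554)) = 4/3 - 863/(3*(-2502)) = 4/3 - 863*(-1)/(3*2502) = 4/3 - 1/3*(-863/2502) = 4/3 + 863/7506 = 10871/7506 ≈ 1.4483)
z(W(-6)) + g = 2*(-9*(-6))/(42 - 9*(-6)) + 10871/7506 = 2*54/(42 + 54) + 10871/7506 = 2*54/96 + 10871/7506 = 2*54*(1/96) + 10871/7506 = 9/8 + 10871/7506 = 77261/30024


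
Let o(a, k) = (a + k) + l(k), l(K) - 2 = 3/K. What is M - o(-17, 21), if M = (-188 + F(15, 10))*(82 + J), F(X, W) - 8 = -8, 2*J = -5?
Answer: -104665/7 ≈ -14952.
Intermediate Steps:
J = -5/2 (J = (1/2)*(-5) = -5/2 ≈ -2.5000)
F(X, W) = 0 (F(X, W) = 8 - 8 = 0)
l(K) = 2 + 3/K
o(a, k) = 2 + a + k + 3/k (o(a, k) = (a + k) + (2 + 3/k) = 2 + a + k + 3/k)
M = -14946 (M = (-188 + 0)*(82 - 5/2) = -188*159/2 = -14946)
M - o(-17, 21) = -14946 - (2 - 17 + 21 + 3/21) = -14946 - (2 - 17 + 21 + 3*(1/21)) = -14946 - (2 - 17 + 21 + 1/7) = -14946 - 1*43/7 = -14946 - 43/7 = -104665/7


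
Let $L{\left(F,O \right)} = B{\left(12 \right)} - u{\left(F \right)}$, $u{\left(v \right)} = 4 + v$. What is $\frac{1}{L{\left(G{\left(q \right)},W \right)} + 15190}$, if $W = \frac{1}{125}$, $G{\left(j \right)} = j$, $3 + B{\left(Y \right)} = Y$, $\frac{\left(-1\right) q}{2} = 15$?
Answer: $\frac{1}{15225} \approx 6.5681 \cdot 10^{-5}$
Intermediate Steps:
$q = -30$ ($q = \left(-2\right) 15 = -30$)
$B{\left(Y \right)} = -3 + Y$
$W = \frac{1}{125} \approx 0.008$
$L{\left(F,O \right)} = 5 - F$ ($L{\left(F,O \right)} = \left(-3 + 12\right) - \left(4 + F\right) = 9 - \left(4 + F\right) = 5 - F$)
$\frac{1}{L{\left(G{\left(q \right)},W \right)} + 15190} = \frac{1}{\left(5 - -30\right) + 15190} = \frac{1}{\left(5 + 30\right) + 15190} = \frac{1}{35 + 15190} = \frac{1}{15225}$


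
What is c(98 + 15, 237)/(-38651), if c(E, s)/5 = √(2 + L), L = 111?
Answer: -5*√113/38651 ≈ -0.0013751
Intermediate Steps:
c(E, s) = 5*√113 (c(E, s) = 5*√(2 + 111) = 5*√113)
c(98 + 15, 237)/(-38651) = (5*√113)/(-38651) = (5*√113)*(-1/38651) = -5*√113/38651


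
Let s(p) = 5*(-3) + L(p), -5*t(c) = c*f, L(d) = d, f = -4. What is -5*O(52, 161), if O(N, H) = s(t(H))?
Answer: -569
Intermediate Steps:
t(c) = 4*c/5 (t(c) = -c*(-4)/5 = -(-4)*c/5 = 4*c/5)
s(p) = -15 + p (s(p) = 5*(-3) + p = -15 + p)
O(N, H) = -15 + 4*H/5
-5*O(52, 161) = -5*(-15 + (⅘)*161) = -5*(-15 + 644/5) = -5*569/5 = -569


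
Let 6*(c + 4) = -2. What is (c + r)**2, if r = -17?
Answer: 4096/9 ≈ 455.11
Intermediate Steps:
c = -13/3 (c = -4 + (1/6)*(-2) = -4 - 1/3 = -13/3 ≈ -4.3333)
(c + r)**2 = (-13/3 - 17)**2 = (-64/3)**2 = 4096/9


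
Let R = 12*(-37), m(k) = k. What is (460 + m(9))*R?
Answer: -208236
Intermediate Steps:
R = -444
(460 + m(9))*R = (460 + 9)*(-444) = 469*(-444) = -208236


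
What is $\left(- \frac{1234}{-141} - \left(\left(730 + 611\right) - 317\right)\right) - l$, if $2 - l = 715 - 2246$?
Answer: $- \frac{359303}{141} \approx -2548.3$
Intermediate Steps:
$l = 1533$ ($l = 2 - \left(715 - 2246\right) = 2 - -1531 = 2 + 1531 = 1533$)
$\left(- \frac{1234}{-141} - \left(\left(730 + 611\right) - 317\right)\right) - l = \left(- \frac{1234}{-141} - \left(\left(730 + 611\right) - 317\right)\right) - 1533 = \left(\left(-1234\right) \left(- \frac{1}{141}\right) - \left(1341 - 317\right)\right) - 1533 = \left(\frac{1234}{141} - \left(1341 - 317\right)\right) - 1533 = \left(\frac{1234}{141} - 1024\right) - 1533 = - \frac{143150}{141} - 1533 = - \frac{359303}{141}$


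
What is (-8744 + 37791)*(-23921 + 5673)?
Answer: -530049656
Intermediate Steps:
(-8744 + 37791)*(-23921 + 5673) = 29047*(-18248) = -530049656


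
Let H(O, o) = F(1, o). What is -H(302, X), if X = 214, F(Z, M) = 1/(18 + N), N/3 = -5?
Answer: -⅓ ≈ -0.33333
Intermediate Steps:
N = -15 (N = 3*(-5) = -15)
F(Z, M) = ⅓ (F(Z, M) = 1/(18 - 15) = 1/3 = ⅓)
H(O, o) = ⅓
-H(302, X) = -1*⅓ = -⅓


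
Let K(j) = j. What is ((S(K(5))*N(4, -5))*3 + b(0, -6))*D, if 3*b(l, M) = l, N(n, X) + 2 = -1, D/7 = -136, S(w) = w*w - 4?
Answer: 179928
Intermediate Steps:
S(w) = -4 + w**2 (S(w) = w**2 - 4 = -4 + w**2)
D = -952 (D = 7*(-136) = -952)
N(n, X) = -3 (N(n, X) = -2 - 1 = -3)
b(l, M) = l/3
((S(K(5))*N(4, -5))*3 + b(0, -6))*D = (((-4 + 5**2)*(-3))*3 + (1/3)*0)*(-952) = (((-4 + 25)*(-3))*3 + 0)*(-952) = ((21*(-3))*3 + 0)*(-952) = (-63*3 + 0)*(-952) = (-189 + 0)*(-952) = -189*(-952) = 179928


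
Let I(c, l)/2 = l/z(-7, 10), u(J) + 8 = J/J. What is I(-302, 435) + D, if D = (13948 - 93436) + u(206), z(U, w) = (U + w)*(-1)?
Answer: -79785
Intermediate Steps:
u(J) = -7 (u(J) = -8 + J/J = -8 + 1 = -7)
z(U, w) = -U - w
D = -79495 (D = (13948 - 93436) - 7 = -79488 - 7 = -79495)
I(c, l) = -2*l/3 (I(c, l) = 2*(l/(-1*(-7) - 1*10)) = 2*(l/(7 - 10)) = 2*(l/(-3)) = 2*(l*(-1/3)) = 2*(-l/3) = -2*l/3)
I(-302, 435) + D = -2/3*435 - 79495 = -290 - 79495 = -79785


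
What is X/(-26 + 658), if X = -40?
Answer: -5/79 ≈ -0.063291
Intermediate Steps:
X/(-26 + 658) = -40/(-26 + 658) = -40/632 = (1/632)*(-40) = -5/79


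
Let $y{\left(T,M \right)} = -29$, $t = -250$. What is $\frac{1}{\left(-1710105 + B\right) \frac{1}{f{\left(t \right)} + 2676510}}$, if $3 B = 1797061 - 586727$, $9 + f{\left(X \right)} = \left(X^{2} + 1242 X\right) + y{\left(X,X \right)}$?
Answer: $- \frac{7285416}{3919981} \approx -1.8585$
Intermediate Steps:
$f{\left(X \right)} = -38 + X^{2} + 1242 X$ ($f{\left(X \right)} = -9 - \left(29 - X^{2} - 1242 X\right) = -9 + \left(-29 + X^{2} + 1242 X\right) = -38 + X^{2} + 1242 X$)
$B = \frac{1210334}{3}$ ($B = \frac{1797061 - 586727}{3} = \frac{1}{3} \cdot 1210334 = \frac{1210334}{3} \approx 4.0344 \cdot 10^{5}$)
$\frac{1}{\left(-1710105 + B\right) \frac{1}{f{\left(t \right)} + 2676510}} = \frac{1}{\left(-1710105 + \frac{1210334}{3}\right) \frac{1}{\left(-38 + \left(-250\right)^{2} + 1242 \left(-250\right)\right) + 2676510}} = \frac{1}{\left(- \frac{3919981}{3}\right) \frac{1}{\left(-38 + 62500 - 310500\right) + 2676510}} = \frac{1}{\left(- \frac{3919981}{3}\right) \frac{1}{-248038 + 2676510}} = \frac{1}{\left(- \frac{3919981}{3}\right) \frac{1}{2428472}} = \frac{1}{- \frac{3919981}{7285416}} = - \frac{7285416}{3919981}$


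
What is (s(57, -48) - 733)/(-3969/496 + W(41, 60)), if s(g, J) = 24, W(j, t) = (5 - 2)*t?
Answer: -351664/85311 ≈ -4.1221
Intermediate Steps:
W(j, t) = 3*t
(s(57, -48) - 733)/(-3969/496 + W(41, 60)) = (24 - 733)/(-3969/496 + 3*60) = -709/(-3969*1/496 + 180) = -709/(-3969/496 + 180) = -709/85311/496 = -709*496/85311 = -351664/85311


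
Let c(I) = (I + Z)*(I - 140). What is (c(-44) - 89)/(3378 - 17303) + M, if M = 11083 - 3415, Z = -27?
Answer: 4270557/557 ≈ 7667.1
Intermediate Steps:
c(I) = (-140 + I)*(-27 + I) (c(I) = (I - 27)*(I - 140) = (-27 + I)*(-140 + I) = (-140 + I)*(-27 + I))
M = 7668
(c(-44) - 89)/(3378 - 17303) + M = ((3780 + (-44)² - 167*(-44)) - 89)/(3378 - 17303) + 7668 = ((3780 + 1936 + 7348) - 89)/(-13925) + 7668 = (13064 - 89)*(-1/13925) + 7668 = 12975*(-1/13925) + 7668 = -519/557 + 7668 = 4270557/557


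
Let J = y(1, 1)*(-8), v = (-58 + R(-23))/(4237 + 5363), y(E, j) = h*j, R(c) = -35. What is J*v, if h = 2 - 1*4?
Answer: -31/200 ≈ -0.15500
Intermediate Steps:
h = -2 (h = 2 - 4 = -2)
y(E, j) = -2*j
v = -31/3200 (v = (-58 - 35)/(4237 + 5363) = -93/9600 = -93*1/9600 = -31/3200 ≈ -0.0096875)
J = 16 (J = -2*1*(-8) = -2*(-8) = 16)
J*v = 16*(-31/3200) = -31/200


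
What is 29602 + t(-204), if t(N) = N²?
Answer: 71218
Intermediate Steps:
29602 + t(-204) = 29602 + (-204)² = 29602 + 41616 = 71218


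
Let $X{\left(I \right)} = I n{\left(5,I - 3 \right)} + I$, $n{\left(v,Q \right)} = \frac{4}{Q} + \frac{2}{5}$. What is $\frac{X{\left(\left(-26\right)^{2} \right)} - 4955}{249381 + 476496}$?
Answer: $- \frac{13475419}{2442576105} \approx -0.0055169$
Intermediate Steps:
$n{\left(v,Q \right)} = \frac{2}{5} + \frac{4}{Q}$ ($n{\left(v,Q \right)} = \frac{4}{Q} + 2 \cdot \frac{1}{5} = \frac{4}{Q} + \frac{2}{5} = \frac{2}{5} + \frac{4}{Q}$)
$X{\left(I \right)} = I + I \left(\frac{2}{5} + \frac{4}{-3 + I}\right)$ ($X{\left(I \right)} = I \left(\frac{2}{5} + \frac{4}{I - 3}\right) + I = I \left(\frac{2}{5} + \frac{4}{-3 + I}\right) + I = I + I \left(\frac{2}{5} + \frac{4}{-3 + I}\right)$)
$\frac{X{\left(\left(-26\right)^{2} \right)} - 4955}{249381 + 476496} = \frac{\frac{\left(-26\right)^{2} \left(-1 + 7 \left(-26\right)^{2}\right)}{5 \left(-3 + \left(-26\right)^{2}\right)} - 4955}{249381 + 476496} = \frac{\frac{1}{5} \cdot 676 \frac{1}{-3 + 676} \left(-1 + 7 \cdot 676\right) - 4955}{725877} = \left(\frac{1}{5} \cdot 676 \cdot \frac{1}{673} \left(-1 + 4732\right) - 4955\right) \frac{1}{725877} = \left(\frac{1}{5} \cdot 676 \cdot \frac{1}{673} \cdot 4731 - 4955\right) \frac{1}{725877} = \left(\frac{3198156}{3365} - 4955\right) \frac{1}{725877} = \left(- \frac{13475419}{3365}\right) \frac{1}{725877} = - \frac{13475419}{2442576105}$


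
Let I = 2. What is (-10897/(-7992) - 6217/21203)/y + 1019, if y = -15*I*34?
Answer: 176127307964053/172843463520 ≈ 1019.0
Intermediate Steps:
y = -1020 (y = -15*2*34 = -30*34 = -1020)
(-10897/(-7992) - 6217/21203)/y + 1019 = (-10897/(-7992) - 6217/21203)/(-1020) + 1019 = (-10897*(-1/7992) - 6217*1/21203)*(-1/1020) + 1019 = (10897/7992 - 6217/21203)*(-1/1020) + 1019 = (181362827/169454376)*(-1/1020) + 1019 = -181362827/172843463520 + 1019 = 176127307964053/172843463520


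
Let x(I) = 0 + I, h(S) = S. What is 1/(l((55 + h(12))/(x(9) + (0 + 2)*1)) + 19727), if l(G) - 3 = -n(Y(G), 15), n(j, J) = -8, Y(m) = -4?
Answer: 1/19738 ≈ 5.0664e-5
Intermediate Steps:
x(I) = I
l(G) = 11 (l(G) = 3 - 1*(-8) = 3 + 8 = 11)
1/(l((55 + h(12))/(x(9) + (0 + 2)*1)) + 19727) = 1/(11 + 19727) = 1/19738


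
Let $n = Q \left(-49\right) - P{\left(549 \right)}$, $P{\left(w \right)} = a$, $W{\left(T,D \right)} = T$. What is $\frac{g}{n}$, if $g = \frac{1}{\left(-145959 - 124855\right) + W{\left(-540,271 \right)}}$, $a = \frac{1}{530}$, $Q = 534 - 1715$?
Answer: $- \frac{265}{4161290790213} \approx -6.3682 \cdot 10^{-11}$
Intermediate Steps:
$Q = -1181$ ($Q = 534 - 1715 = -1181$)
$a = \frac{1}{530} \approx 0.0018868$
$P{\left(w \right)} = \frac{1}{530}$
$g = - \frac{1}{271354}$ ($g = \frac{1}{\left(-145959 - 124855\right) - 540} = \frac{1}{-270814 - 540} = \frac{1}{-271354} = - \frac{1}{271354} \approx -3.6852 \cdot 10^{-6}$)
$n = \frac{30670569}{530}$ ($n = \left(-1181\right) \left(-49\right) - \frac{1}{530} = 57869 - \frac{1}{530} = \frac{30670569}{530} \approx 57869.0$)
$\frac{g}{n} = - \frac{1}{271354 \cdot \frac{30670569}{530}} = \left(- \frac{1}{271354}\right) \frac{530}{30670569} = - \frac{265}{4161290790213}$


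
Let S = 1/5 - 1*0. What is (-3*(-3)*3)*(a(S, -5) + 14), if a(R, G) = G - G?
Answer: 378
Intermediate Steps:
S = ⅕ (S = ⅕ + 0 = ⅕ ≈ 0.20000)
a(R, G) = 0
(-3*(-3)*3)*(a(S, -5) + 14) = (-3*(-3)*3)*(0 + 14) = (9*3)*14 = 27*14 = 378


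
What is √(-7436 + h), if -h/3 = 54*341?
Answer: 11*I*√518 ≈ 250.36*I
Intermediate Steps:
h = -55242 (h = -162*341 = -3*18414 = -55242)
√(-7436 + h) = √(-7436 - 55242) = √(-62678) = 11*I*√518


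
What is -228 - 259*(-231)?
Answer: 59601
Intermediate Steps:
-228 - 259*(-231) = -228 + 59829 = 59601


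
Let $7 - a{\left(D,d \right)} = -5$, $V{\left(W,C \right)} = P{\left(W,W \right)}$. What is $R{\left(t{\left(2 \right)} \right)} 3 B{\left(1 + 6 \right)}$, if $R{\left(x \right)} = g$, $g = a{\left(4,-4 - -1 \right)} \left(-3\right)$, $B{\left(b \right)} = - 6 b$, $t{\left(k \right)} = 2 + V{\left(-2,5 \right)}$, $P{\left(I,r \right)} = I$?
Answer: $4536$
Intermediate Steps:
$V{\left(W,C \right)} = W$
$a{\left(D,d \right)} = 12$ ($a{\left(D,d \right)} = 7 - -5 = 7 + 5 = 12$)
$t{\left(k \right)} = 0$ ($t{\left(k \right)} = 2 - 2 = 0$)
$g = -36$ ($g = 12 \left(-3\right) = -36$)
$R{\left(x \right)} = -36$
$R{\left(t{\left(2 \right)} \right)} 3 B{\left(1 + 6 \right)} = \left(-36\right) 3 \left(- 6 \left(1 + 6\right)\right) = - 108 \left(\left(-6\right) 7\right) = \left(-108\right) \left(-42\right) = 4536$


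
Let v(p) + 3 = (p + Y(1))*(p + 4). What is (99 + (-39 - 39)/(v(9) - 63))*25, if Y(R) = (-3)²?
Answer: 68975/28 ≈ 2463.4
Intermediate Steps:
Y(R) = 9
v(p) = -3 + (4 + p)*(9 + p) (v(p) = -3 + (p + 9)*(p + 4) = -3 + (9 + p)*(4 + p) = -3 + (4 + p)*(9 + p))
(99 + (-39 - 39)/(v(9) - 63))*25 = (99 + (-39 - 39)/((33 + 9² + 13*9) - 63))*25 = (99 - 78/((33 + 81 + 117) - 63))*25 = (99 - 78/(231 - 63))*25 = (99 - 78/168)*25 = (99 - 78*1/168)*25 = (99 - 13/28)*25 = (2759/28)*25 = 68975/28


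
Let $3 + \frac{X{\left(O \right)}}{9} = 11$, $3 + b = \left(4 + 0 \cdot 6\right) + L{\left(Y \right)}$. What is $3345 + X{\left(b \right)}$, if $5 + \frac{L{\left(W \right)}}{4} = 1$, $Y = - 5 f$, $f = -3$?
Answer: $3417$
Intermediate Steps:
$Y = 15$ ($Y = \left(-5\right) \left(-3\right) = 15$)
$L{\left(W \right)} = -16$ ($L{\left(W \right)} = -20 + 4 \cdot 1 = -20 + 4 = -16$)
$b = -15$ ($b = -3 + \left(\left(4 + 0 \cdot 6\right) - 16\right) = -3 + \left(\left(4 + 0\right) - 16\right) = -3 + \left(4 - 16\right) = -3 - 12 = -15$)
$X{\left(O \right)} = 72$ ($X{\left(O \right)} = -27 + 9 \cdot 11 = -27 + 99 = 72$)
$3345 + X{\left(b \right)} = 3345 + 72 = 3417$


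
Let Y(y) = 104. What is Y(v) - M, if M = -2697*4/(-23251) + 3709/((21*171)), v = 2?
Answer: 8558433797/83494341 ≈ 102.50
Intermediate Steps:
M = 124977667/83494341 (M = -10788*(-1/23251) + 3709/3591 = 10788/23251 + 3709*(1/3591) = 10788/23251 + 3709/3591 = 124977667/83494341 ≈ 1.4968)
Y(v) - M = 104 - 1*124977667/83494341 = 104 - 124977667/83494341 = 8558433797/83494341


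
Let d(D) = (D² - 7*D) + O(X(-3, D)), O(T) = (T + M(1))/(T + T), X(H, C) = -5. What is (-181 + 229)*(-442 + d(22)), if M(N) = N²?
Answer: -26784/5 ≈ -5356.8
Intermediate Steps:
O(T) = (1 + T)/(2*T) (O(T) = (T + 1²)/(T + T) = (T + 1)/((2*T)) = (1 + T)*(1/(2*T)) = (1 + T)/(2*T))
d(D) = ⅖ + D² - 7*D (d(D) = (D² - 7*D) + (½)*(1 - 5)/(-5) = (D² - 7*D) + (½)*(-⅕)*(-4) = (D² - 7*D) + ⅖ = ⅖ + D² - 7*D)
(-181 + 229)*(-442 + d(22)) = (-181 + 229)*(-442 + (⅖ + 22² - 7*22)) = 48*(-442 + (⅖ + 484 - 154)) = 48*(-442 + 1652/5) = 48*(-558/5) = -26784/5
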